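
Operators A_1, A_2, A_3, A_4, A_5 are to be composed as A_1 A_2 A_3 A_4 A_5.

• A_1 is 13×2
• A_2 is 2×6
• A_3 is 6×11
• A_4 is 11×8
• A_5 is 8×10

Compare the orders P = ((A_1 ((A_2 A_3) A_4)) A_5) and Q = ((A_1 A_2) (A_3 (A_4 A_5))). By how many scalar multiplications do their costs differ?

920

Order P = ((A_1 ((A_2 A_3) A_4)) A_5): (A_2 A_3): 2×6 by 6×11 → 2×11, cost 2·6·11 = 132; ((A_2 A_3) A_4): 2×11 by 11×8 → 2×8, cost 2·11·8 = 176; cumulative 308; (A_1 ((A_2 A_3) A_4)): 13×2 by 2×8 → 13×8, cost 13·2·8 = 208; cumulative 516; ((A_1 ((A_2 A_3) A_4)) A_5): 13×8 by 8×10 → 13×10, cost 13·8·10 = 1040; cumulative 1556. Total 1556.
Order Q = ((A_1 A_2) (A_3 (A_4 A_5))): (A_1 A_2): 13×2 by 2×6 → 13×6, cost 13·2·6 = 156; (A_4 A_5): 11×8 by 8×10 → 11×10, cost 11·8·10 = 880; (A_3 (A_4 A_5)): 6×11 by 11×10 → 6×10, cost 6·11·10 = 660; cumulative 1540; ((A_1 A_2) (A_3 (A_4 A_5))): 13×6 by 6×10 → 13×10, cost 13·6·10 = 780; cumulative 2476. Total 2476.
Difference: |1556 − 2476| = 920.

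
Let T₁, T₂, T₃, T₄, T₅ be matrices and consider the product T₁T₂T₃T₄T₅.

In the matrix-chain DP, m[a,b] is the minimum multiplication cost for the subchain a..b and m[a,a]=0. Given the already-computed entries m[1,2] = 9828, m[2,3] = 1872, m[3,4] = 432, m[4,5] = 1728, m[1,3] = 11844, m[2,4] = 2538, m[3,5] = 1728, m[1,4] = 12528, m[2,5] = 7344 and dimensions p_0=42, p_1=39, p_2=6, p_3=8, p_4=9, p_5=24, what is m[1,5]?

17604

m[1,5] = min over k∈[1,4] of m[1,k]+m[k+1,5]+p_{0}·p_k·p_{5}.
k=1: 0 + 7344 + 42·39·24 = 46656; k=2: 9828 + 1728 + 42·6·24 = 17604; k=3: 11844 + 1728 + 42·8·24 = 21636; k=4: 12528 + 0 + 42·9·24 = 21600.
Minimum: 17604 at k=2.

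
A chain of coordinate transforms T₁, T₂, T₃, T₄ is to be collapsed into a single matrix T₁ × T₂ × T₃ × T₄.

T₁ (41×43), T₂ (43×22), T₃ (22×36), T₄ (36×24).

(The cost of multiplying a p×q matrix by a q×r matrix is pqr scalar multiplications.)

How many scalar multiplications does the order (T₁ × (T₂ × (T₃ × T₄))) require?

(T₃ × T₄): 22×36 by 36×24 → 22×24, cost 22·36·24 = 19008
(T₂ × (T₃ × T₄)): 43×22 by 22×24 → 43×24, cost 43·22·24 = 22704; cumulative 41712
(T₁ × (T₂ × (T₃ × T₄))): 41×43 by 43×24 → 41×24, cost 41·43·24 = 42312; cumulative 84024
Total: 84024 scalar multiplications.

84024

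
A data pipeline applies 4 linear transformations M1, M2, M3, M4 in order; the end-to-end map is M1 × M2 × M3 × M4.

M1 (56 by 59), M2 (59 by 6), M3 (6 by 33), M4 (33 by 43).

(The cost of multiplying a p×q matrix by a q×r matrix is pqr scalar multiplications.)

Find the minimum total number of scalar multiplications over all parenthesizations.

42786

Adjacent pairs: M1M2 = 56·59·6 = 19824; M2M3 = 59·6·33 = 11682; M3M4 = 6·33·43 = 8514.
Length 3: M1..M3: k=1: 0+11682+56·59·33=120714; k=2: 19824+0+56·6·33=30912 → min 30912 | M2..M4: k=2: 0+8514+59·6·43=23736; k=3: 11682+0+59·33·43=95403 → min 23736.
Length 4: M1..M4: k=1: 0+23736+56·59·43=165808; k=2: 19824+8514+56·6·43=42786; k=3: 30912+0+56·33·43=110376 → min 42786.
Optimal order: ((M1 × M2) × (M3 × M4)) with cost 42786.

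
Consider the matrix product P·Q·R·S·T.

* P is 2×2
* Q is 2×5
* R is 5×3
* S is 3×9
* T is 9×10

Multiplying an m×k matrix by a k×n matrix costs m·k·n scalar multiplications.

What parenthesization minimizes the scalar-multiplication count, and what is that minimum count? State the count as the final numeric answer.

Adjacent pairs: PQ = 2·2·5 = 20; QR = 2·5·3 = 30; RS = 5·3·9 = 135; ST = 3·9·10 = 270.
Length 3: P..R: k=1: 0+30+2·2·3=42; k=2: 20+0+2·5·3=50 → min 42 | Q..S: k=2: 0+135+2·5·9=225; k=3: 30+0+2·3·9=84 → min 84 | R..T: k=3: 0+270+5·3·10=420; k=4: 135+0+5·9·10=585 → min 420.
Length 4: P..S: k=1: 0+84+2·2·9=120; k=2: 20+135+2·5·9=245; k=3: 42+0+2·3·9=96 → min 96 | Q..T: k=2: 0+420+2·5·10=520; k=3: 30+270+2·3·10=360; k=4: 84+0+2·9·10=264 → min 264.
Length 5: P..T: k=1: 0+264+2·2·10=304; k=2: 20+420+2·5·10=540; k=3: 42+270+2·3·10=372; k=4: 96+0+2·9·10=276 → min 276.
Optimal parenthesization: (((P·(Q·R))·S)·T) with cost 276.

276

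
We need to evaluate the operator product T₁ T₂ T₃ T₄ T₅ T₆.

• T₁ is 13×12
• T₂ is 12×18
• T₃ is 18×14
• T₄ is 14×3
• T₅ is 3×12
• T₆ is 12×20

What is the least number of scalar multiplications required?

3372

Adjacent pairs: T₁T₂ = 13·12·18 = 2808; T₂T₃ = 12·18·14 = 3024; T₃T₄ = 18·14·3 = 756; T₄T₅ = 14·3·12 = 504; T₅T₆ = 3·12·20 = 720.
Length 3: T₁..T₃: k=1: 0+3024+13·12·14=5208; k=2: 2808+0+13·18·14=6084 → min 5208 | T₂..T₄: k=2: 0+756+12·18·3=1404; k=3: 3024+0+12·14·3=3528 → min 1404 | T₃..T₅: k=3: 0+504+18·14·12=3528; k=4: 756+0+18·3·12=1404 → min 1404 | T₄..T₆: k=4: 0+720+14·3·20=1560; k=5: 504+0+14·12·20=3864 → min 1560.
Length 4: T₁..T₄: k=1: 0+1404+13·12·3=1872; k=2: 2808+756+13·18·3=4266; k=3: 5208+0+13·14·3=5754 → min 1872 | T₂..T₅: k=2: 0+1404+12·18·12=3996; k=3: 3024+504+12·14·12=5544; k=4: 1404+0+12·3·12=1836 → min 1836 | T₃..T₆: k=3: 0+1560+18·14·20=6600; k=4: 756+720+18·3·20=2556; k=5: 1404+0+18·12·20=5724 → min 2556.
Length 5: T₁..T₅: k=1: 0+1836+13·12·12=3708; k=2: 2808+1404+13·18·12=7020; k=3: 5208+504+13·14·12=7896; k=4: 1872+0+13·3·12=2340 → min 2340 | T₂..T₆: k=2: 0+2556+12·18·20=6876; k=3: 3024+1560+12·14·20=7944; k=4: 1404+720+12·3·20=2844; k=5: 1836+0+12·12·20=4716 → min 2844.
Length 6: T₁..T₆: k=1: 0+2844+13·12·20=5964; k=2: 2808+2556+13·18·20=10044; k=3: 5208+1560+13·14·20=10408; k=4: 1872+720+13·3·20=3372; k=5: 2340+0+13·12·20=5460 → min 3372.
Optimal order: ((T₁ (T₂ (T₃ T₄))) (T₅ T₆)) with cost 3372.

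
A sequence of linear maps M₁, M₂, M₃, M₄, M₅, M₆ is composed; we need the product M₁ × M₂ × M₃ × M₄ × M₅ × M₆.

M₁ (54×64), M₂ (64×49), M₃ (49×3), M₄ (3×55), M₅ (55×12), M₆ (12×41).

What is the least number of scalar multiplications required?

Adjacent pairs: M₁M₂ = 54·64·49 = 169344; M₂M₃ = 64·49·3 = 9408; M₃M₄ = 49·3·55 = 8085; M₄M₅ = 3·55·12 = 1980; M₅M₆ = 55·12·41 = 27060.
Length 3: M₁..M₃: k=1: 0+9408+54·64·3=19776; k=2: 169344+0+54·49·3=177282 → min 19776 | M₂..M₄: k=2: 0+8085+64·49·55=180565; k=3: 9408+0+64·3·55=19968 → min 19968 | M₃..M₅: k=3: 0+1980+49·3·12=3744; k=4: 8085+0+49·55·12=40425 → min 3744 | M₄..M₆: k=4: 0+27060+3·55·41=33825; k=5: 1980+0+3·12·41=3456 → min 3456.
Length 4: M₁..M₄: k=1: 0+19968+54·64·55=210048; k=2: 169344+8085+54·49·55=322959; k=3: 19776+0+54·3·55=28686 → min 28686 | M₂..M₅: k=2: 0+3744+64·49·12=41376; k=3: 9408+1980+64·3·12=13692; k=4: 19968+0+64·55·12=62208 → min 13692 | M₃..M₆: k=3: 0+3456+49·3·41=9483; k=4: 8085+27060+49·55·41=145640; k=5: 3744+0+49·12·41=27852 → min 9483.
Length 5: M₁..M₅: k=1: 0+13692+54·64·12=55164; k=2: 169344+3744+54·49·12=204840; k=3: 19776+1980+54·3·12=23700; k=4: 28686+0+54·55·12=64326 → min 23700 | M₂..M₆: k=2: 0+9483+64·49·41=138059; k=3: 9408+3456+64·3·41=20736; k=4: 19968+27060+64·55·41=191348; k=5: 13692+0+64·12·41=45180 → min 20736.
Length 6: M₁..M₆: k=1: 0+20736+54·64·41=162432; k=2: 169344+9483+54·49·41=287313; k=3: 19776+3456+54·3·41=29874; k=4: 28686+27060+54·55·41=177516; k=5: 23700+0+54·12·41=50268 → min 29874.
Optimal order: ((M₁ × (M₂ × M₃)) × ((M₄ × M₅) × M₆)) with cost 29874.

29874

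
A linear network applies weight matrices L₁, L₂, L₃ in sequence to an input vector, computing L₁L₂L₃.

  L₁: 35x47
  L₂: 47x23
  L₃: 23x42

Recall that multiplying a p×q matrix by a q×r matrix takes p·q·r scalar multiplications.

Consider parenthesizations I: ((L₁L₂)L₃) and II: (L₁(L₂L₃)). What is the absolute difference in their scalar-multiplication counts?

42847

Order I = ((L₁L₂)L₃): (L₁L₂): 35×47 by 47×23 → 35×23, cost 35·47·23 = 37835; ((L₁L₂)L₃): 35×23 by 23×42 → 35×42, cost 35·23·42 = 33810; cumulative 71645. Total 71645.
Order II = (L₁(L₂L₃)): (L₂L₃): 47×23 by 23×42 → 47×42, cost 47·23·42 = 45402; (L₁(L₂L₃)): 35×47 by 47×42 → 35×42, cost 35·47·42 = 69090; cumulative 114492. Total 114492.
Difference: |71645 − 114492| = 42847.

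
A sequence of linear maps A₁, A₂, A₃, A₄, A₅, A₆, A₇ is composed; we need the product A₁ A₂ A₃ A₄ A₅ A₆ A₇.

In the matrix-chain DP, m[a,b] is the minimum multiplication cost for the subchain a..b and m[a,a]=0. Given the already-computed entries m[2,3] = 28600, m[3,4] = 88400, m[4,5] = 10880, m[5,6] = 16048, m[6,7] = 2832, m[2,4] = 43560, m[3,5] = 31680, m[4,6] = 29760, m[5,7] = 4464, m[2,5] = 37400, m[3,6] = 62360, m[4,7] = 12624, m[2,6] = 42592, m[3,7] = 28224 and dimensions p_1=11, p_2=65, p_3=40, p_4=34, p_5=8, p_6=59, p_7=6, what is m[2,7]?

32514

m[2,7] = min over k∈[2,6] of m[2,k]+m[k+1,7]+p_{1}·p_k·p_{7}.
k=2: 0 + 28224 + 11·65·6 = 32514; k=3: 28600 + 12624 + 11·40·6 = 43864; k=4: 43560 + 4464 + 11·34·6 = 50268; k=5: 37400 + 2832 + 11·8·6 = 40760; k=6: 42592 + 0 + 11·59·6 = 46486.
Minimum: 32514 at k=2.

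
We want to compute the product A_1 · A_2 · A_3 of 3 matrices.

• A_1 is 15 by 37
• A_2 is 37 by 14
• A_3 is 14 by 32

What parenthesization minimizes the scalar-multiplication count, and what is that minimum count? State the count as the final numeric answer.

(A_1 · (A_2 · A_3)): cost 34336.
((A_1 · A_2) · A_3): cost 14490.
Optimal: ((A_1 · A_2) · A_3) with cost 14490.

14490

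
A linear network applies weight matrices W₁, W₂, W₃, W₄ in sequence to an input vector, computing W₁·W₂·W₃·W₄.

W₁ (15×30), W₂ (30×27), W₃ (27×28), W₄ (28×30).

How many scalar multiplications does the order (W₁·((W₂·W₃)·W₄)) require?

61380

(W₂·W₃): 30×27 by 27×28 → 30×28, cost 30·27·28 = 22680
((W₂·W₃)·W₄): 30×28 by 28×30 → 30×30, cost 30·28·30 = 25200; cumulative 47880
(W₁·((W₂·W₃)·W₄)): 15×30 by 30×30 → 15×30, cost 15·30·30 = 13500; cumulative 61380
Total: 61380 scalar multiplications.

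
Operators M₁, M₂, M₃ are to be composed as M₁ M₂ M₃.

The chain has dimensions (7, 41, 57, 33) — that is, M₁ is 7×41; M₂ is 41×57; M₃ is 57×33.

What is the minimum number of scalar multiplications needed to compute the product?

Order (M₁ (M₂ M₃)): (M₂ M₃): 41×57 by 57×33 → 41×33, cost 41·57·33 = 77121; (M₁ (M₂ M₃)): 7×41 by 41×33 → 7×33, cost 7·41·33 = 9471; cumulative 86592. Total 86592.
Order ((M₁ M₂) M₃): (M₁ M₂): 7×41 by 41×57 → 7×57, cost 7·41·57 = 16359; ((M₁ M₂) M₃): 7×57 by 57×33 → 7×33, cost 7·57·33 = 13167; cumulative 29526. Total 29526.
Minimum: 29526.

29526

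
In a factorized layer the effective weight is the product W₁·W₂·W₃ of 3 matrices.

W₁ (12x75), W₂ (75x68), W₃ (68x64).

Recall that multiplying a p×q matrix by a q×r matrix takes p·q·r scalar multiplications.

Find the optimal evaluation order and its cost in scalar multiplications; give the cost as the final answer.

113424

(W₁·(W₂·W₃)): cost 384000.
((W₁·W₂)·W₃): cost 113424.
Optimal: ((W₁·W₂)·W₃) with cost 113424.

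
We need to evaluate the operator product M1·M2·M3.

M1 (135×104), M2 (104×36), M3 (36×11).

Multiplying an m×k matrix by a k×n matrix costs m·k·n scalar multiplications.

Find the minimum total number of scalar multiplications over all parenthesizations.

Order (M1·(M2·M3)): (M2·M3): 104×36 by 36×11 → 104×11, cost 104·36·11 = 41184; (M1·(M2·M3)): 135×104 by 104×11 → 135×11, cost 135·104·11 = 154440; cumulative 195624. Total 195624.
Order ((M1·M2)·M3): (M1·M2): 135×104 by 104×36 → 135×36, cost 135·104·36 = 505440; ((M1·M2)·M3): 135×36 by 36×11 → 135×11, cost 135·36·11 = 53460; cumulative 558900. Total 558900.
Minimum: 195624.

195624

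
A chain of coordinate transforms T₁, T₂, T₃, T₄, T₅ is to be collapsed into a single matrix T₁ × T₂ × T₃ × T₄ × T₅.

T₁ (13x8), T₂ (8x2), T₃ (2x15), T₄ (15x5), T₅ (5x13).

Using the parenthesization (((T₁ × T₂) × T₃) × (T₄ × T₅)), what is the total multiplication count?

(T₁ × T₂): 13×8 by 8×2 → 13×2, cost 13·8·2 = 208
((T₁ × T₂) × T₃): 13×2 by 2×15 → 13×15, cost 13·2·15 = 390; cumulative 598
(T₄ × T₅): 15×5 by 5×13 → 15×13, cost 15·5·13 = 975
(((T₁ × T₂) × T₃) × (T₄ × T₅)): 13×15 by 15×13 → 13×13, cost 13·15·13 = 2535; cumulative 4108
Total: 4108 scalar multiplications.

4108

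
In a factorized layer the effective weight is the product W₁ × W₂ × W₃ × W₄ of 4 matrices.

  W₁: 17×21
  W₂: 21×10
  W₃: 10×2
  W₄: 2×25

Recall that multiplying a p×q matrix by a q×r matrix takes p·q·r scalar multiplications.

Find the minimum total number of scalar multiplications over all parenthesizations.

1984

Adjacent pairs: W₁W₂ = 17·21·10 = 3570; W₂W₃ = 21·10·2 = 420; W₃W₄ = 10·2·25 = 500.
Length 3: W₁..W₃: k=1: 0+420+17·21·2=1134; k=2: 3570+0+17·10·2=3910 → min 1134 | W₂..W₄: k=2: 0+500+21·10·25=5750; k=3: 420+0+21·2·25=1470 → min 1470.
Length 4: W₁..W₄: k=1: 0+1470+17·21·25=10395; k=2: 3570+500+17·10·25=8320; k=3: 1134+0+17·2·25=1984 → min 1984.
Optimal order: ((W₁ × (W₂ × W₃)) × W₄) with cost 1984.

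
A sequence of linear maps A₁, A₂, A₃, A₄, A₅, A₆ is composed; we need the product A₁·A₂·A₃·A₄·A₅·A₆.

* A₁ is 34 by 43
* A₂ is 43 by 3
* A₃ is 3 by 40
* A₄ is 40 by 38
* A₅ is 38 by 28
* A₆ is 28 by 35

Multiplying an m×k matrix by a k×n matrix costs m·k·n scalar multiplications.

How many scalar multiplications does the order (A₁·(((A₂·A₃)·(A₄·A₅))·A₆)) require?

189190

(A₂·A₃): 43×3 by 3×40 → 43×40, cost 43·3·40 = 5160
(A₄·A₅): 40×38 by 38×28 → 40×28, cost 40·38·28 = 42560
((A₂·A₃)·(A₄·A₅)): 43×40 by 40×28 → 43×28, cost 43·40·28 = 48160; cumulative 95880
(((A₂·A₃)·(A₄·A₅))·A₆): 43×28 by 28×35 → 43×35, cost 43·28·35 = 42140; cumulative 138020
(A₁·(((A₂·A₃)·(A₄·A₅))·A₆)): 34×43 by 43×35 → 34×35, cost 34·43·35 = 51170; cumulative 189190
Total: 189190 scalar multiplications.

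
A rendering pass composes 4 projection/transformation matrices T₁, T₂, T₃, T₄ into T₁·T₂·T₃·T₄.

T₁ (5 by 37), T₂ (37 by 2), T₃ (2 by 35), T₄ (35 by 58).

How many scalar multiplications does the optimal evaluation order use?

Adjacent pairs: T₁T₂ = 5·37·2 = 370; T₂T₃ = 37·2·35 = 2590; T₃T₄ = 2·35·58 = 4060.
Length 3: T₁..T₃: k=1: 0+2590+5·37·35=9065; k=2: 370+0+5·2·35=720 → min 720 | T₂..T₄: k=2: 0+4060+37·2·58=8352; k=3: 2590+0+37·35·58=77700 → min 8352.
Length 4: T₁..T₄: k=1: 0+8352+5·37·58=19082; k=2: 370+4060+5·2·58=5010; k=3: 720+0+5·35·58=10870 → min 5010.
Optimal order: ((T₁·T₂)·(T₃·T₄)) with cost 5010.

5010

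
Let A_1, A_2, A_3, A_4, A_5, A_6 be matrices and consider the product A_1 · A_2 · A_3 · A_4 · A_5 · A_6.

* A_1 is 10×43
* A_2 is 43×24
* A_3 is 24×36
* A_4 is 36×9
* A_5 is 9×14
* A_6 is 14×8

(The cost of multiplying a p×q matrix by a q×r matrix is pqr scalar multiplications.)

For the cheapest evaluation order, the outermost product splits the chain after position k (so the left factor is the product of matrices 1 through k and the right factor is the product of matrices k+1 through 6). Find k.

Adjacent pairs: A_1A_2 = 10·43·24 = 10320; A_2A_3 = 43·24·36 = 37152; A_3A_4 = 24·36·9 = 7776; A_4A_5 = 36·9·14 = 4536; A_5A_6 = 9·14·8 = 1008.
Length 3: A_1..A_3: k=1: 0+37152+10·43·36=52632; k=2: 10320+0+10·24·36=18960 → min 18960 | A_2..A_4: k=2: 0+7776+43·24·9=17064; k=3: 37152+0+43·36·9=51084 → min 17064 | A_3..A_5: k=3: 0+4536+24·36·14=16632; k=4: 7776+0+24·9·14=10800 → min 10800 | A_4..A_6: k=4: 0+1008+36·9·8=3600; k=5: 4536+0+36·14·8=8568 → min 3600.
Length 4: A_1..A_4: k=1: 0+17064+10·43·9=20934; k=2: 10320+7776+10·24·9=20256; k=3: 18960+0+10·36·9=22200 → min 20256 | A_2..A_5: k=2: 0+10800+43·24·14=25248; k=3: 37152+4536+43·36·14=63360; k=4: 17064+0+43·9·14=22482 → min 22482 | A_3..A_6: k=3: 0+3600+24·36·8=10512; k=4: 7776+1008+24·9·8=10512; k=5: 10800+0+24·14·8=13488 → min 10512.
Length 5: A_1..A_5: k=1: 0+22482+10·43·14=28502; k=2: 10320+10800+10·24·14=24480; k=3: 18960+4536+10·36·14=28536; k=4: 20256+0+10·9·14=21516 → min 21516 | A_2..A_6: k=2: 0+10512+43·24·8=18768; k=3: 37152+3600+43·36·8=53136; k=4: 17064+1008+43·9·8=21168; k=5: 22482+0+43·14·8=27298 → min 18768.
Top-level splits: k=1: (A_1..A_1)·(A_2..A_6) → 0+18768+10·43·8 = 22208; k=2: (A_1..A_2)·(A_3..A_6) → 10320+10512+10·24·8 = 22752; k=3: (A_1..A_3)·(A_4..A_6) → 18960+3600+10·36·8 = 25440; k=4: (A_1..A_4)·(A_5..A_6) → 20256+1008+10·9·8 = 21984; k=5: (A_1..A_5)·(A_6..A_6) → 21516+0+10·14·8 = 22636.
Best split is after A_4, i.e. k = 4.

4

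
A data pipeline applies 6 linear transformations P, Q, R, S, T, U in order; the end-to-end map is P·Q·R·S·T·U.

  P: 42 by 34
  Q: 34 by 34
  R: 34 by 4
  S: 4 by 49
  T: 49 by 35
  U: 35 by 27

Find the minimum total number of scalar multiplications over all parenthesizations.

25512

Adjacent pairs: PQ = 42·34·34 = 48552; QR = 34·34·4 = 4624; RS = 34·4·49 = 6664; ST = 4·49·35 = 6860; TU = 49·35·27 = 46305.
Length 3: P..R: k=1: 0+4624+42·34·4=10336; k=2: 48552+0+42·34·4=54264 → min 10336 | Q..S: k=2: 0+6664+34·34·49=63308; k=3: 4624+0+34·4·49=11288 → min 11288 | R..T: k=3: 0+6860+34·4·35=11620; k=4: 6664+0+34·49·35=64974 → min 11620 | S..U: k=4: 0+46305+4·49·27=51597; k=5: 6860+0+4·35·27=10640 → min 10640.
Length 4: P..S: k=1: 0+11288+42·34·49=81260; k=2: 48552+6664+42·34·49=125188; k=3: 10336+0+42·4·49=18568 → min 18568 | Q..T: k=2: 0+11620+34·34·35=52080; k=3: 4624+6860+34·4·35=16244; k=4: 11288+0+34·49·35=69598 → min 16244 | R..U: k=3: 0+10640+34·4·27=14312; k=4: 6664+46305+34·49·27=97951; k=5: 11620+0+34·35·27=43750 → min 14312.
Length 5: P..T: k=1: 0+16244+42·34·35=66224; k=2: 48552+11620+42·34·35=110152; k=3: 10336+6860+42·4·35=23076; k=4: 18568+0+42·49·35=90598 → min 23076 | Q..U: k=2: 0+14312+34·34·27=45524; k=3: 4624+10640+34·4·27=18936; k=4: 11288+46305+34·49·27=102575; k=5: 16244+0+34·35·27=48374 → min 18936.
Length 6: P..U: k=1: 0+18936+42·34·27=57492; k=2: 48552+14312+42·34·27=101420; k=3: 10336+10640+42·4·27=25512; k=4: 18568+46305+42·49·27=120439; k=5: 23076+0+42·35·27=62766 → min 25512.
Optimal order: ((P·(Q·R))·((S·T)·U)) with cost 25512.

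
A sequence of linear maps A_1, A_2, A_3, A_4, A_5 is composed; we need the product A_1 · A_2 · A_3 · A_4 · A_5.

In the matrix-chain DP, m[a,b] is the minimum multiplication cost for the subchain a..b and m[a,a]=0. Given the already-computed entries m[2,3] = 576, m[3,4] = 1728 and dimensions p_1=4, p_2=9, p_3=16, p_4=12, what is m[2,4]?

m[2,4] = min over k∈[2,3] of m[2,k]+m[k+1,4]+p_{1}·p_k·p_{4}.
k=2: 0 + 1728 + 4·9·12 = 2160; k=3: 576 + 0 + 4·16·12 = 1344.
Minimum: 1344 at k=3.

1344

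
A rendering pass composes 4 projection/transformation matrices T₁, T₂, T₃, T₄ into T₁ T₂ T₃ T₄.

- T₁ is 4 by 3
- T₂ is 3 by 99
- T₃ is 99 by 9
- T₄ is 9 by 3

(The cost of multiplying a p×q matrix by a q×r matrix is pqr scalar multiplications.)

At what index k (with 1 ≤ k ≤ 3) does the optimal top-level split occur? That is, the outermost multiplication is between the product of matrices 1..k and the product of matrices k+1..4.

Adjacent pairs: T₁T₂ = 4·3·99 = 1188; T₂T₃ = 3·99·9 = 2673; T₃T₄ = 99·9·3 = 2673.
Length 3: T₁..T₃: k=1: 0+2673+4·3·9=2781; k=2: 1188+0+4·99·9=4752 → min 2781 | T₂..T₄: k=2: 0+2673+3·99·3=3564; k=3: 2673+0+3·9·3=2754 → min 2754.
Top-level splits: k=1: (T₁..T₁)·(T₂..T₄) → 0+2754+4·3·3 = 2790; k=2: (T₁..T₂)·(T₃..T₄) → 1188+2673+4·99·3 = 5049; k=3: (T₁..T₃)·(T₄..T₄) → 2781+0+4·9·3 = 2889.
Best split is after T₁, i.e. k = 1.

1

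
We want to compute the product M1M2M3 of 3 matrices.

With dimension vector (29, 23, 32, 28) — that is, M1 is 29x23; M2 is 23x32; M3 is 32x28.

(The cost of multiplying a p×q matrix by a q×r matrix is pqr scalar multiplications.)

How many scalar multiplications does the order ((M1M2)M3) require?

(M1M2): 29×23 by 23×32 → 29×32, cost 29·23·32 = 21344
((M1M2)M3): 29×32 by 32×28 → 29×28, cost 29·32·28 = 25984; cumulative 47328
Total: 47328 scalar multiplications.

47328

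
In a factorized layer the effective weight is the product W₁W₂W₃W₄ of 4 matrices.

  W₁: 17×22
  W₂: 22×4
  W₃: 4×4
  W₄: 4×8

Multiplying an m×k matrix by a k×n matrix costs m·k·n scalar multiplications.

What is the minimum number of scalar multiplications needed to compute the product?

Adjacent pairs: W₁W₂ = 17·22·4 = 1496; W₂W₃ = 22·4·4 = 352; W₃W₄ = 4·4·8 = 128.
Length 3: W₁..W₃: k=1: 0+352+17·22·4=1848; k=2: 1496+0+17·4·4=1768 → min 1768 | W₂..W₄: k=2: 0+128+22·4·8=832; k=3: 352+0+22·4·8=1056 → min 832.
Length 4: W₁..W₄: k=1: 0+832+17·22·8=3824; k=2: 1496+128+17·4·8=2168; k=3: 1768+0+17·4·8=2312 → min 2168.
Optimal order: ((W₁W₂)(W₃W₄)) with cost 2168.

2168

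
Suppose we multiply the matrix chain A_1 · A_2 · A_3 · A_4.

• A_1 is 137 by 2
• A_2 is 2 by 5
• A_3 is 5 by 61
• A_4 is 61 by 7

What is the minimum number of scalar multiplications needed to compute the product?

Adjacent pairs: A_1A_2 = 137·2·5 = 1370; A_2A_3 = 2·5·61 = 610; A_3A_4 = 5·61·7 = 2135.
Length 3: A_1..A_3: k=1: 0+610+137·2·61=17324; k=2: 1370+0+137·5·61=43155 → min 17324 | A_2..A_4: k=2: 0+2135+2·5·7=2205; k=3: 610+0+2·61·7=1464 → min 1464.
Length 4: A_1..A_4: k=1: 0+1464+137·2·7=3382; k=2: 1370+2135+137·5·7=8300; k=3: 17324+0+137·61·7=75823 → min 3382.
Optimal order: (A_1 · ((A_2 · A_3) · A_4)) with cost 3382.

3382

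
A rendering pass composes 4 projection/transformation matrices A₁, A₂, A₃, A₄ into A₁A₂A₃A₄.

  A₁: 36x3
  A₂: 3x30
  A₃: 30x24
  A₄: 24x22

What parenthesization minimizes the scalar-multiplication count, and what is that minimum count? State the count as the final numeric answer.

Adjacent pairs: A₁A₂ = 36·3·30 = 3240; A₂A₃ = 3·30·24 = 2160; A₃A₄ = 30·24·22 = 15840.
Length 3: A₁..A₃: k=1: 0+2160+36·3·24=4752; k=2: 3240+0+36·30·24=29160 → min 4752 | A₂..A₄: k=2: 0+15840+3·30·22=17820; k=3: 2160+0+3·24·22=3744 → min 3744.
Length 4: A₁..A₄: k=1: 0+3744+36·3·22=6120; k=2: 3240+15840+36·30·22=42840; k=3: 4752+0+36·24·22=23760 → min 6120.
Optimal parenthesization: (A₁((A₂A₃)A₄)) with cost 6120.

6120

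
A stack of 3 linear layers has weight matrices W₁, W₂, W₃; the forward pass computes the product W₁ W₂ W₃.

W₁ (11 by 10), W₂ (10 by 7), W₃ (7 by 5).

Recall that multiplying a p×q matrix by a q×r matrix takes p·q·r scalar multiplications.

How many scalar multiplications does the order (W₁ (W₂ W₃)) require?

900

(W₂ W₃): 10×7 by 7×5 → 10×5, cost 10·7·5 = 350
(W₁ (W₂ W₃)): 11×10 by 10×5 → 11×5, cost 11·10·5 = 550; cumulative 900
Total: 900 scalar multiplications.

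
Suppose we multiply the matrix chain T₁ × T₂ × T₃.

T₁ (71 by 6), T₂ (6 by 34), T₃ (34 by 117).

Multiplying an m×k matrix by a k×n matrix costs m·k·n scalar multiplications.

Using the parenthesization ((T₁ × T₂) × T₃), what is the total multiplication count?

296922

(T₁ × T₂): 71×6 by 6×34 → 71×34, cost 71·6·34 = 14484
((T₁ × T₂) × T₃): 71×34 by 34×117 → 71×117, cost 71·34·117 = 282438; cumulative 296922
Total: 296922 scalar multiplications.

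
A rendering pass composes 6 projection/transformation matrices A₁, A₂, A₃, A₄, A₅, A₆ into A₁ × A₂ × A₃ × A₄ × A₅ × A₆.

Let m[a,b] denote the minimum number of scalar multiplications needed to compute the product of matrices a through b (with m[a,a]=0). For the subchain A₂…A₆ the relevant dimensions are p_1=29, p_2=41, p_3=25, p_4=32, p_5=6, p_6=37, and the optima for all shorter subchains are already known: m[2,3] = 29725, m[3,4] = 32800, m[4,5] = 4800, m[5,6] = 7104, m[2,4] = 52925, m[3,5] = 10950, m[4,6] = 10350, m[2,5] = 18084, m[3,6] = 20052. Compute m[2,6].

m[2,6] = min over k∈[2,5] of m[2,k]+m[k+1,6]+p_{1}·p_k·p_{6}.
k=2: 0 + 20052 + 29·41·37 = 64045; k=3: 29725 + 10350 + 29·25·37 = 66900; k=4: 52925 + 7104 + 29·32·37 = 94365; k=5: 18084 + 0 + 29·6·37 = 24522.
Minimum: 24522 at k=5.

24522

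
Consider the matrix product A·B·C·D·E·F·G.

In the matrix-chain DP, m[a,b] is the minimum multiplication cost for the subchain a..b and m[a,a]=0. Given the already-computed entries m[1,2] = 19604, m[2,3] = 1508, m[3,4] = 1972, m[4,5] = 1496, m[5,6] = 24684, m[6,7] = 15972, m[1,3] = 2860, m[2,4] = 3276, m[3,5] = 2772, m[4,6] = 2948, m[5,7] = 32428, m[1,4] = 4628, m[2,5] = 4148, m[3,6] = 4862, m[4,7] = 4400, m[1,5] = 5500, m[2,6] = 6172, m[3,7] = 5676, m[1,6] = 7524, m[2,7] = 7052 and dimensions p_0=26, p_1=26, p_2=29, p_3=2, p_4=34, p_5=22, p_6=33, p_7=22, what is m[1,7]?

m[1,7] = min over k∈[1,6] of m[1,k]+m[k+1,7]+p_{0}·p_k·p_{7}.
k=1: 0 + 7052 + 26·26·22 = 21924; k=2: 19604 + 5676 + 26·29·22 = 41868; k=3: 2860 + 4400 + 26·2·22 = 8404; k=4: 4628 + 32428 + 26·34·22 = 56504; k=5: 5500 + 15972 + 26·22·22 = 34056; k=6: 7524 + 0 + 26·33·22 = 26400.
Minimum: 8404 at k=3.

8404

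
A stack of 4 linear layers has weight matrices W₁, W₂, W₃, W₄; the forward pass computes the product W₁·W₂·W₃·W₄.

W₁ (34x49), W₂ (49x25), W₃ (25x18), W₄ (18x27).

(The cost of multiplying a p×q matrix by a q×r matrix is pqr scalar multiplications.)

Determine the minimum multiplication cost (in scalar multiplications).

68562

Adjacent pairs: W₁W₂ = 34·49·25 = 41650; W₂W₃ = 49·25·18 = 22050; W₃W₄ = 25·18·27 = 12150.
Length 3: W₁..W₃: k=1: 0+22050+34·49·18=52038; k=2: 41650+0+34·25·18=56950 → min 52038 | W₂..W₄: k=2: 0+12150+49·25·27=45225; k=3: 22050+0+49·18·27=45864 → min 45225.
Length 4: W₁..W₄: k=1: 0+45225+34·49·27=90207; k=2: 41650+12150+34·25·27=76750; k=3: 52038+0+34·18·27=68562 → min 68562.
Optimal order: ((W₁·(W₂·W₃))·W₄) with cost 68562.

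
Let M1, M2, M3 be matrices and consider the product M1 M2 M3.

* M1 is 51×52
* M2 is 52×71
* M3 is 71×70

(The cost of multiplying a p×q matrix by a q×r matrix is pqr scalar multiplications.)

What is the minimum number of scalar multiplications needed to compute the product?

441762

Order (M1 (M2 M3)): (M2 M3): 52×71 by 71×70 → 52×70, cost 52·71·70 = 258440; (M1 (M2 M3)): 51×52 by 52×70 → 51×70, cost 51·52·70 = 185640; cumulative 444080. Total 444080.
Order ((M1 M2) M3): (M1 M2): 51×52 by 52×71 → 51×71, cost 51·52·71 = 188292; ((M1 M2) M3): 51×71 by 71×70 → 51×70, cost 51·71·70 = 253470; cumulative 441762. Total 441762.
Minimum: 441762.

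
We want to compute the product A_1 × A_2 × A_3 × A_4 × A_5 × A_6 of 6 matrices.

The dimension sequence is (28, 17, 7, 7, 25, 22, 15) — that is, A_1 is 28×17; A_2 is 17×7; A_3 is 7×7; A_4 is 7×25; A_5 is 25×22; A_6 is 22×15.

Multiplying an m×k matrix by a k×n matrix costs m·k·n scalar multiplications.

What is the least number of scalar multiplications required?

13167

Adjacent pairs: A_1A_2 = 28·17·7 = 3332; A_2A_3 = 17·7·7 = 833; A_3A_4 = 7·7·25 = 1225; A_4A_5 = 7·25·22 = 3850; A_5A_6 = 25·22·15 = 8250.
Length 3: A_1..A_3: k=1: 0+833+28·17·7=4165; k=2: 3332+0+28·7·7=4704 → min 4165 | A_2..A_4: k=2: 0+1225+17·7·25=4200; k=3: 833+0+17·7·25=3808 → min 3808 | A_3..A_5: k=3: 0+3850+7·7·22=4928; k=4: 1225+0+7·25·22=5075 → min 4928 | A_4..A_6: k=4: 0+8250+7·25·15=10875; k=5: 3850+0+7·22·15=6160 → min 6160.
Length 4: A_1..A_4: k=1: 0+3808+28·17·25=15708; k=2: 3332+1225+28·7·25=9457; k=3: 4165+0+28·7·25=9065 → min 9065 | A_2..A_5: k=2: 0+4928+17·7·22=7546; k=3: 833+3850+17·7·22=7301; k=4: 3808+0+17·25·22=13158 → min 7301 | A_3..A_6: k=3: 0+6160+7·7·15=6895; k=4: 1225+8250+7·25·15=12100; k=5: 4928+0+7·22·15=7238 → min 6895.
Length 5: A_1..A_5: k=1: 0+7301+28·17·22=17773; k=2: 3332+4928+28·7·22=12572; k=3: 4165+3850+28·7·22=12327; k=4: 9065+0+28·25·22=24465 → min 12327 | A_2..A_6: k=2: 0+6895+17·7·15=8680; k=3: 833+6160+17·7·15=8778; k=4: 3808+8250+17·25·15=18433; k=5: 7301+0+17·22·15=12911 → min 8680.
Length 6: A_1..A_6: k=1: 0+8680+28·17·15=15820; k=2: 3332+6895+28·7·15=13167; k=3: 4165+6160+28·7·15=13265; k=4: 9065+8250+28·25·15=27815; k=5: 12327+0+28·22·15=21567 → min 13167.
Optimal order: ((A_1 × A_2) × (A_3 × ((A_4 × A_5) × A_6))) with cost 13167.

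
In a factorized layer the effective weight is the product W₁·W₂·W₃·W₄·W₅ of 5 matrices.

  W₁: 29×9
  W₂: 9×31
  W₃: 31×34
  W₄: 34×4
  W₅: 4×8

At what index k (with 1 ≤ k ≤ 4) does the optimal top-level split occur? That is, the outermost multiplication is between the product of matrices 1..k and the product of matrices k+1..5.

4

Adjacent pairs: W₁W₂ = 29·9·31 = 8091; W₂W₃ = 9·31·34 = 9486; W₃W₄ = 31·34·4 = 4216; W₄W₅ = 34·4·8 = 1088.
Length 3: W₁..W₃: k=1: 0+9486+29·9·34=18360; k=2: 8091+0+29·31·34=38657 → min 18360 | W₂..W₄: k=2: 0+4216+9·31·4=5332; k=3: 9486+0+9·34·4=10710 → min 5332 | W₃..W₅: k=3: 0+1088+31·34·8=9520; k=4: 4216+0+31·4·8=5208 → min 5208.
Length 4: W₁..W₄: k=1: 0+5332+29·9·4=6376; k=2: 8091+4216+29·31·4=15903; k=3: 18360+0+29·34·4=22304 → min 6376 | W₂..W₅: k=2: 0+5208+9·31·8=7440; k=3: 9486+1088+9·34·8=13022; k=4: 5332+0+9·4·8=5620 → min 5620.
Top-level splits: k=1: (W₁..W₁)·(W₂..W₅) → 0+5620+29·9·8 = 7708; k=2: (W₁..W₂)·(W₃..W₅) → 8091+5208+29·31·8 = 20491; k=3: (W₁..W₃)·(W₄..W₅) → 18360+1088+29·34·8 = 27336; k=4: (W₁..W₄)·(W₅..W₅) → 6376+0+29·4·8 = 7304.
Best split is after W₄, i.e. k = 4.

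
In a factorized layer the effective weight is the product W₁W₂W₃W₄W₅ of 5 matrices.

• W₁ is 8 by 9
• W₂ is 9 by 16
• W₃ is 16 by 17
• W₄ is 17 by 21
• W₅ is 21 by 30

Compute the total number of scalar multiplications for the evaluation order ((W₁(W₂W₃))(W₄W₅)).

(W₂W₃): 9×16 by 16×17 → 9×17, cost 9·16·17 = 2448
(W₁(W₂W₃)): 8×9 by 9×17 → 8×17, cost 8·9·17 = 1224; cumulative 3672
(W₄W₅): 17×21 by 21×30 → 17×30, cost 17·21·30 = 10710
((W₁(W₂W₃))(W₄W₅)): 8×17 by 17×30 → 8×30, cost 8·17·30 = 4080; cumulative 18462
Total: 18462 scalar multiplications.

18462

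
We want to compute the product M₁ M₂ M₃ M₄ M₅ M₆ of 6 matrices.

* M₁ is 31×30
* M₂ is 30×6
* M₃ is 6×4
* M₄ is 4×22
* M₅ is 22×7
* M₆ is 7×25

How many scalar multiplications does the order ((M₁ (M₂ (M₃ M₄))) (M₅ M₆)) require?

(M₃ M₄): 6×4 by 4×22 → 6×22, cost 6·4·22 = 528
(M₂ (M₃ M₄)): 30×6 by 6×22 → 30×22, cost 30·6·22 = 3960; cumulative 4488
(M₁ (M₂ (M₃ M₄))): 31×30 by 30×22 → 31×22, cost 31·30·22 = 20460; cumulative 24948
(M₅ M₆): 22×7 by 7×25 → 22×25, cost 22·7·25 = 3850
((M₁ (M₂ (M₃ M₄))) (M₅ M₆)): 31×22 by 22×25 → 31×25, cost 31·22·25 = 17050; cumulative 45848
Total: 45848 scalar multiplications.

45848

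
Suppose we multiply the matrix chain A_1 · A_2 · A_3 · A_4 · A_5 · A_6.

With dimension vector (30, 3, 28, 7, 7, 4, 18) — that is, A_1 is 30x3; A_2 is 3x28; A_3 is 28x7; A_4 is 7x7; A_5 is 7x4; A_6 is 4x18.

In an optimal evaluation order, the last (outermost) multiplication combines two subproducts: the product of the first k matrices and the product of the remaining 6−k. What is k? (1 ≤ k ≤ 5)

1

Adjacent pairs: A_1A_2 = 30·3·28 = 2520; A_2A_3 = 3·28·7 = 588; A_3A_4 = 28·7·7 = 1372; A_4A_5 = 7·7·4 = 196; A_5A_6 = 7·4·18 = 504.
Length 3: A_1..A_3: k=1: 0+588+30·3·7=1218; k=2: 2520+0+30·28·7=8400 → min 1218 | A_2..A_4: k=2: 0+1372+3·28·7=1960; k=3: 588+0+3·7·7=735 → min 735 | A_3..A_5: k=3: 0+196+28·7·4=980; k=4: 1372+0+28·7·4=2156 → min 980 | A_4..A_6: k=4: 0+504+7·7·18=1386; k=5: 196+0+7·4·18=700 → min 700.
Length 4: A_1..A_4: k=1: 0+735+30·3·7=1365; k=2: 2520+1372+30·28·7=9772; k=3: 1218+0+30·7·7=2688 → min 1365 | A_2..A_5: k=2: 0+980+3·28·4=1316; k=3: 588+196+3·7·4=868; k=4: 735+0+3·7·4=819 → min 819 | A_3..A_6: k=3: 0+700+28·7·18=4228; k=4: 1372+504+28·7·18=5404; k=5: 980+0+28·4·18=2996 → min 2996.
Length 5: A_1..A_5: k=1: 0+819+30·3·4=1179; k=2: 2520+980+30·28·4=6860; k=3: 1218+196+30·7·4=2254; k=4: 1365+0+30·7·4=2205 → min 1179 | A_2..A_6: k=2: 0+2996+3·28·18=4508; k=3: 588+700+3·7·18=1666; k=4: 735+504+3·7·18=1617; k=5: 819+0+3·4·18=1035 → min 1035.
Top-level splits: k=1: (A_1..A_1)·(A_2..A_6) → 0+1035+30·3·18 = 2655; k=2: (A_1..A_2)·(A_3..A_6) → 2520+2996+30·28·18 = 20636; k=3: (A_1..A_3)·(A_4..A_6) → 1218+700+30·7·18 = 5698; k=4: (A_1..A_4)·(A_5..A_6) → 1365+504+30·7·18 = 5649; k=5: (A_1..A_5)·(A_6..A_6) → 1179+0+30·4·18 = 3339.
Best split is after A_1, i.e. k = 1.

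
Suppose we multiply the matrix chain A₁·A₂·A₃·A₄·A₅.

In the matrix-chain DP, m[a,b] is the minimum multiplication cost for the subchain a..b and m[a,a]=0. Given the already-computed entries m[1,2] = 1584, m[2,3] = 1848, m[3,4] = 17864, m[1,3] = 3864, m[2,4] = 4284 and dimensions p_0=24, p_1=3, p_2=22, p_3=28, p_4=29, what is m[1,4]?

6372

m[1,4] = min over k∈[1,3] of m[1,k]+m[k+1,4]+p_{0}·p_k·p_{4}.
k=1: 0 + 4284 + 24·3·29 = 6372; k=2: 1584 + 17864 + 24·22·29 = 34760; k=3: 3864 + 0 + 24·28·29 = 23352.
Minimum: 6372 at k=1.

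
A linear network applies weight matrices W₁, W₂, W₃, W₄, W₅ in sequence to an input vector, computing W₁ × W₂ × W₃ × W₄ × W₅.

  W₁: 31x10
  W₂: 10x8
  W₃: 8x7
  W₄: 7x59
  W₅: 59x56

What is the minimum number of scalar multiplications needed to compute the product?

38010

Adjacent pairs: W₁W₂ = 31·10·8 = 2480; W₂W₃ = 10·8·7 = 560; W₃W₄ = 8·7·59 = 3304; W₄W₅ = 7·59·56 = 23128.
Length 3: W₁..W₃: k=1: 0+560+31·10·7=2730; k=2: 2480+0+31·8·7=4216 → min 2730 | W₂..W₄: k=2: 0+3304+10·8·59=8024; k=3: 560+0+10·7·59=4690 → min 4690 | W₃..W₅: k=3: 0+23128+8·7·56=26264; k=4: 3304+0+8·59·56=29736 → min 26264.
Length 4: W₁..W₄: k=1: 0+4690+31·10·59=22980; k=2: 2480+3304+31·8·59=20416; k=3: 2730+0+31·7·59=15533 → min 15533 | W₂..W₅: k=2: 0+26264+10·8·56=30744; k=3: 560+23128+10·7·56=27608; k=4: 4690+0+10·59·56=37730 → min 27608.
Length 5: W₁..W₅: k=1: 0+27608+31·10·56=44968; k=2: 2480+26264+31·8·56=42632; k=3: 2730+23128+31·7·56=38010; k=4: 15533+0+31·59·56=117957 → min 38010.
Optimal order: ((W₁ × (W₂ × W₃)) × (W₄ × W₅)) with cost 38010.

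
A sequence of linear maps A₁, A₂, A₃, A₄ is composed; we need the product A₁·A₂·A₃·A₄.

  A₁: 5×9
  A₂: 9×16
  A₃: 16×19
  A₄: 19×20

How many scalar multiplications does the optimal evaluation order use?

4140

Adjacent pairs: A₁A₂ = 5·9·16 = 720; A₂A₃ = 9·16·19 = 2736; A₃A₄ = 16·19·20 = 6080.
Length 3: A₁..A₃: k=1: 0+2736+5·9·19=3591; k=2: 720+0+5·16·19=2240 → min 2240 | A₂..A₄: k=2: 0+6080+9·16·20=8960; k=3: 2736+0+9·19·20=6156 → min 6156.
Length 4: A₁..A₄: k=1: 0+6156+5·9·20=7056; k=2: 720+6080+5·16·20=8400; k=3: 2240+0+5·19·20=4140 → min 4140.
Optimal order: (((A₁·A₂)·A₃)·A₄) with cost 4140.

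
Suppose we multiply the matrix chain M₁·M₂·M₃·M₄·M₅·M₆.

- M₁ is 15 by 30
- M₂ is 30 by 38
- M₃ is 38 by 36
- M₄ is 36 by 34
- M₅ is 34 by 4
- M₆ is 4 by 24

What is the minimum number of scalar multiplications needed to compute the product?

18168

Adjacent pairs: M₁M₂ = 15·30·38 = 17100; M₂M₃ = 30·38·36 = 41040; M₃M₄ = 38·36·34 = 46512; M₄M₅ = 36·34·4 = 4896; M₅M₆ = 34·4·24 = 3264.
Length 3: M₁..M₃: k=1: 0+41040+15·30·36=57240; k=2: 17100+0+15·38·36=37620 → min 37620 | M₂..M₄: k=2: 0+46512+30·38·34=85272; k=3: 41040+0+30·36·34=77760 → min 77760 | M₃..M₅: k=3: 0+4896+38·36·4=10368; k=4: 46512+0+38·34·4=51680 → min 10368 | M₄..M₆: k=4: 0+3264+36·34·24=32640; k=5: 4896+0+36·4·24=8352 → min 8352.
Length 4: M₁..M₄: k=1: 0+77760+15·30·34=93060; k=2: 17100+46512+15·38·34=82992; k=3: 37620+0+15·36·34=55980 → min 55980 | M₂..M₅: k=2: 0+10368+30·38·4=14928; k=3: 41040+4896+30·36·4=50256; k=4: 77760+0+30·34·4=81840 → min 14928 | M₃..M₆: k=3: 0+8352+38·36·24=41184; k=4: 46512+3264+38·34·24=80784; k=5: 10368+0+38·4·24=14016 → min 14016.
Length 5: M₁..M₅: k=1: 0+14928+15·30·4=16728; k=2: 17100+10368+15·38·4=29748; k=3: 37620+4896+15·36·4=44676; k=4: 55980+0+15·34·4=58020 → min 16728 | M₂..M₆: k=2: 0+14016+30·38·24=41376; k=3: 41040+8352+30·36·24=75312; k=4: 77760+3264+30·34·24=105504; k=5: 14928+0+30·4·24=17808 → min 17808.
Length 6: M₁..M₆: k=1: 0+17808+15·30·24=28608; k=2: 17100+14016+15·38·24=44796; k=3: 37620+8352+15·36·24=58932; k=4: 55980+3264+15·34·24=71484; k=5: 16728+0+15·4·24=18168 → min 18168.
Optimal order: ((M₁·(M₂·(M₃·(M₄·M₅))))·M₆) with cost 18168.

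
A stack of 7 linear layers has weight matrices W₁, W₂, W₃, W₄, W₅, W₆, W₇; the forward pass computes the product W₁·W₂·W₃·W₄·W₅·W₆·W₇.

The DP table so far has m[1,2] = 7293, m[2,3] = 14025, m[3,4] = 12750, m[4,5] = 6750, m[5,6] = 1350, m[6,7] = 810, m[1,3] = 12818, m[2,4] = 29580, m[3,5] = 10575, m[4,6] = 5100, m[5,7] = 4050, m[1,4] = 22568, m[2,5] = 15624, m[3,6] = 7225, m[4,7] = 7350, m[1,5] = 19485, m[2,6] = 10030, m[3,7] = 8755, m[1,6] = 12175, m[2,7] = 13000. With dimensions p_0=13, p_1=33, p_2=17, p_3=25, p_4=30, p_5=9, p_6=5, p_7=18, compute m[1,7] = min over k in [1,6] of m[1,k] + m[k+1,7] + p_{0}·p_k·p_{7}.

m[1,7] = min over k∈[1,6] of m[1,k]+m[k+1,7]+p_{0}·p_k·p_{7}.
k=1: 0 + 13000 + 13·33·18 = 20722; k=2: 7293 + 8755 + 13·17·18 = 20026; k=3: 12818 + 7350 + 13·25·18 = 26018; k=4: 22568 + 4050 + 13·30·18 = 33638; k=5: 19485 + 810 + 13·9·18 = 22401; k=6: 12175 + 0 + 13·5·18 = 13345.
Minimum: 13345 at k=6.

13345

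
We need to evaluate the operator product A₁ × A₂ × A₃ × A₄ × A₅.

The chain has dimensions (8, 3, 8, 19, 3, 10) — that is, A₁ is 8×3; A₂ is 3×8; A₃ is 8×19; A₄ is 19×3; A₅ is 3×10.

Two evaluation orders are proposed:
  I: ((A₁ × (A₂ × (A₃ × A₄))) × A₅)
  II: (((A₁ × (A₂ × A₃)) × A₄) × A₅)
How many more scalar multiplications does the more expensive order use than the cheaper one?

Order I = ((A₁ × (A₂ × (A₃ × A₄))) × A₅): (A₃ × A₄): 8×19 by 19×3 → 8×3, cost 8·19·3 = 456; (A₂ × (A₃ × A₄)): 3×8 by 8×3 → 3×3, cost 3·8·3 = 72; cumulative 528; (A₁ × (A₂ × (A₃ × A₄))): 8×3 by 3×3 → 8×3, cost 8·3·3 = 72; cumulative 600; ((A₁ × (A₂ × (A₃ × A₄))) × A₅): 8×3 by 3×10 → 8×10, cost 8·3·10 = 240; cumulative 840. Total 840.
Order II = (((A₁ × (A₂ × A₃)) × A₄) × A₅): (A₂ × A₃): 3×8 by 8×19 → 3×19, cost 3·8·19 = 456; (A₁ × (A₂ × A₃)): 8×3 by 3×19 → 8×19, cost 8·3·19 = 456; cumulative 912; ((A₁ × (A₂ × A₃)) × A₄): 8×19 by 19×3 → 8×3, cost 8·19·3 = 456; cumulative 1368; (((A₁ × (A₂ × A₃)) × A₄) × A₅): 8×3 by 3×10 → 8×10, cost 8·3·10 = 240; cumulative 1608. Total 1608.
Difference: |840 − 1608| = 768.

768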